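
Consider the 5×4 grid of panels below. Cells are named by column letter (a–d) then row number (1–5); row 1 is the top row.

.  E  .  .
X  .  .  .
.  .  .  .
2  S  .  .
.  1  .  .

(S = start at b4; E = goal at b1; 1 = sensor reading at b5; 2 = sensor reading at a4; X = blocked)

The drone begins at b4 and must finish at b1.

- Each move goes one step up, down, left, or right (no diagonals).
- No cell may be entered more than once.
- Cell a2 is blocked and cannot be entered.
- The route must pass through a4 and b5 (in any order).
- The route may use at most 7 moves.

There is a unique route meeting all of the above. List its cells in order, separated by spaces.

The budget equals the shortest possible length, so every move has to be on a shortest route through the required cells.
Route from b4: down 1 to b5, left 1 to a5, up 2 to a3, right 1 to b3, up 2 to b1 — 7 moves in all.
Check: all required cells visited; 7 ≤ 7 moves.

b4 b5 a5 a4 a3 b3 b2 b1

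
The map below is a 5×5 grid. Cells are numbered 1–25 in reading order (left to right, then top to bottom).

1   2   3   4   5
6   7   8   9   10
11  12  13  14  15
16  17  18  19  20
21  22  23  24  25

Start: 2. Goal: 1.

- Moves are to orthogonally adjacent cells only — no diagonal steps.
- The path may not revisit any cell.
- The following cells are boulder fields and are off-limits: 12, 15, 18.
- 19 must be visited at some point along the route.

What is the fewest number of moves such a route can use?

Any route passes through 19 somewhere between 2 and 1. Summing Manhattan distances along the two legs (2 → 19 → 1) gives a lower bound of 5 + 6 = 11 moves.
The shortest route satisfying every rule uses 13 moves: 2 → 7 → 8 → 13 → 14 → 19 → 24 → 23 → 22 → 17 → 16 → 11 → 6 → 1.
The bound of 11 isn't tight here; checking systematically, no route of length 11 through 12 satisfies every constraint, so 13 is the minimum.

13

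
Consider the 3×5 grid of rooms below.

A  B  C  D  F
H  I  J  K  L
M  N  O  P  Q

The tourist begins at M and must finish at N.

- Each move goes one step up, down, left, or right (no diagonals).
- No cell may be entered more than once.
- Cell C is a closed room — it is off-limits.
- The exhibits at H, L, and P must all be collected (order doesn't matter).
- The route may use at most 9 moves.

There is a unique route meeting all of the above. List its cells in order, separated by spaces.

Any route must reach H, L, and P and still end at N within 9 moves, so the order of the required stops is forced.
Route from M: up to H, 4× right (reaching L), down to Q, 3× left (reaching N) — 9 moves in all.
Check: all required cells visited; 9 ≤ 9 moves.

M H I J K L Q P O N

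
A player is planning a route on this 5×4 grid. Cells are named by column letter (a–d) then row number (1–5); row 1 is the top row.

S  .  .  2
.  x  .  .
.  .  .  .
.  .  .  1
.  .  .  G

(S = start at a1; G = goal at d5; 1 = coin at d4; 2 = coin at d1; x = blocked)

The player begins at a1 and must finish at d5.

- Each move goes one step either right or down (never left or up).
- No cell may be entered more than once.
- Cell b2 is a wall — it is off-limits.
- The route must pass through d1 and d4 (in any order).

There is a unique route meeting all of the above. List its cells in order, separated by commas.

Moves only go right or down, so the column and row indices never decrease.
Route from a1: right 3 to d1, down 4 to d5 — 7 moves in all.
Check: all required cells visited.

a1, b1, c1, d1, d2, d3, d4, d5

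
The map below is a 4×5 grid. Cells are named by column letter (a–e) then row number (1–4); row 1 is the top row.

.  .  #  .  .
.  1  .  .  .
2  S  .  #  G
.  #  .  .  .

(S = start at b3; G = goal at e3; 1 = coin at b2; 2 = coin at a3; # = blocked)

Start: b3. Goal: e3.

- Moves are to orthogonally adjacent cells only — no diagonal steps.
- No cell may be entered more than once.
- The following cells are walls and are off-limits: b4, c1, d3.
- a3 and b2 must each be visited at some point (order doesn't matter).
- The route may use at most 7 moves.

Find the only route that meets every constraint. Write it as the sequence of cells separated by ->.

b3 -> a3 -> a2 -> b2 -> c2 -> d2 -> e2 -> e3

Any route must reach a3 and b2 and still end at e3 within 7 moves, so the order of the required stops is forced.
Route from b3: left 1 to a3, up 1 to a2, right 4 to e2, down 1 to e3 — 7 moves in all.
Check: all required cells visited; 7 ≤ 7 moves.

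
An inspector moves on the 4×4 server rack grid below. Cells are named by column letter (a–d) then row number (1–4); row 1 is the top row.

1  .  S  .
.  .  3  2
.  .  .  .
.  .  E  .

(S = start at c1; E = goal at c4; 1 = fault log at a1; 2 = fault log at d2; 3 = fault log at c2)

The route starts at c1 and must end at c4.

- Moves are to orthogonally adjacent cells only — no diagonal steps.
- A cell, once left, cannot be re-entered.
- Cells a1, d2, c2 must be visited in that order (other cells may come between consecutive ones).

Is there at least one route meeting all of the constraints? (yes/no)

no

Ignoring the required order, 21 revisit-free routes from c1 to c4 pass through all of a1, d2, and c2; the waypoint orders that occur are a1 → c2 → d2 (11); d2 → c2 → a1 (9); c2 → d2 → a1 (1) — never a1 → d2 → c2.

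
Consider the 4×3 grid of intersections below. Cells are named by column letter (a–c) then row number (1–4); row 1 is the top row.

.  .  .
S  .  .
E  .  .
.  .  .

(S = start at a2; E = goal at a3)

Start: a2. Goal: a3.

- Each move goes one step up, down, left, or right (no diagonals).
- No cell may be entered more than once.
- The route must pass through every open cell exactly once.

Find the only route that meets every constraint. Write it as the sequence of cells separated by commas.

Need to visit all 12 open cells exactly once, starting at a2 and ending at a3.
Cell a1 has only two open neighbours (a2 and b1), so the path must pass straight through it: one of those is the cell it's entered from and the other is where it exits.
Route from a2: up 1 to a1, right 2 to c1, down 1 to c2, left 1 to b2, down 1 to b3, right 1 to c3, down 1 to c4, left 2 to a4, up 1 to a3 — 11 moves in all.
Check: all 12 open cells covered.

a2, a1, b1, c1, c2, b2, b3, c3, c4, b4, a4, a3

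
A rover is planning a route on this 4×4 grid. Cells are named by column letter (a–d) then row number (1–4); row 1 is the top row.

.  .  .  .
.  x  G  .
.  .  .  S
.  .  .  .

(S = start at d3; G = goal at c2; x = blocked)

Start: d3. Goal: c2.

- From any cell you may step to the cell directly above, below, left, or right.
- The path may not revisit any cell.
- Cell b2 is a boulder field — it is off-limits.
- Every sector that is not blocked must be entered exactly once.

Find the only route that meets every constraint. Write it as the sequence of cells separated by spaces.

Need to visit all 15 open cells exactly once, starting at d3 and ending at c2.
Cell b1 has only two open neighbours (a1 and c1), so the path must pass straight through it: one of those is the cell it's entered from and the other is where it exits.
Route from d3: down 1 to d4, left 1 to c4, up 1 to c3, left 1 to b3, down 1 to b4, left 1 to a4, up 3 to a1, right 3 to d1, down 1 to d2, left 1 to c2 — 14 moves in all.
Check: all 15 open cells covered.

d3 d4 c4 c3 b3 b4 a4 a3 a2 a1 b1 c1 d1 d2 c2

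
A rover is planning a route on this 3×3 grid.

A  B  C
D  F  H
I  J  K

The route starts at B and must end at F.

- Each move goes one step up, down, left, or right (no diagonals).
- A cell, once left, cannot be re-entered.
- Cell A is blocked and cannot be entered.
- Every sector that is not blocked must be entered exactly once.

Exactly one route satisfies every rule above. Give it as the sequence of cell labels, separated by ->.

Need to visit all 8 open cells exactly once, starting at B and ending at F.
Route from B: right to C, 2× down (reaching K), 2× left (reaching I), up to D, right to F — 7 moves in all.
Check: all 8 open cells covered.

B -> C -> H -> K -> J -> I -> D -> F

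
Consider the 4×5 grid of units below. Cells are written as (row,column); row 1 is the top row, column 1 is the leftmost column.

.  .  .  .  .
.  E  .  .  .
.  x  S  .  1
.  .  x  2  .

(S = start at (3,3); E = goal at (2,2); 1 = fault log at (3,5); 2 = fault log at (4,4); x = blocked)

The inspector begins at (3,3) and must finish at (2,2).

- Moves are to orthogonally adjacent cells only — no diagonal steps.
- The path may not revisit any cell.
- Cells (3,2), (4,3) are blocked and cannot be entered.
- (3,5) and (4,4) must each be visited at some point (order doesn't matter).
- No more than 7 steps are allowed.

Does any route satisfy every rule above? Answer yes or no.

no

Even ignoring the no-revisit rule, getting from (3,3) to (2,2), taking the cheapest ordering (3,3) → (3,5) → (4,4) → (2,2) needs at least 2 + 2 + 4 = 8 moves (Manhattan distance per leg), which exceeds the 7-move limit.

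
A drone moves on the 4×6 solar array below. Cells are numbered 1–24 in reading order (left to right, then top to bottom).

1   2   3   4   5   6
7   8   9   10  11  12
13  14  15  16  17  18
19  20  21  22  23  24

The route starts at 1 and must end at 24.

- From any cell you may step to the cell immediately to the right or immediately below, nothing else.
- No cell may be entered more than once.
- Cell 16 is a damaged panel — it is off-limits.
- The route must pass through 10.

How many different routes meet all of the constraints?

12

A right/down-only route from 1 to 24 makes exactly 3 down-moves and 5 right-moves in some order.
With no other constraints that would be C(8,3) = 56 routes.
Split at 10 and multiply the segment counts (each segment already excludes blocked cells): 1→10: 4; 10→24: 3; product = 12.
That gives 12 routes.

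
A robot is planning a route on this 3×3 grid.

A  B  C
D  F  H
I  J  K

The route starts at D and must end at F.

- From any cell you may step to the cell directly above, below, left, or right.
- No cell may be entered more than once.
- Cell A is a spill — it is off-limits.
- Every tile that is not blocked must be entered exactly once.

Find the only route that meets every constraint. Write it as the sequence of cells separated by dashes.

D - I - J - K - H - C - B - F

Need to visit all 8 open cells exactly once, starting at D and ending at F.
Route from D: down 1 to I, right 2 to K, up 2 to C, left 1 to B, down 1 to F — 7 moves in all.
Check: all 8 open cells covered.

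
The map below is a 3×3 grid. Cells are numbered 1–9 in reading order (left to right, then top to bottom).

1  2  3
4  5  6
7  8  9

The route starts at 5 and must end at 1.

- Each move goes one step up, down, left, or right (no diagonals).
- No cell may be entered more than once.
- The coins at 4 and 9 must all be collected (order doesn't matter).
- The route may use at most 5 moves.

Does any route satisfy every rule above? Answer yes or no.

Even ignoring the no-revisit rule, getting from 5 to 1, taking the cheapest ordering 5 → 9 → 4 → 1 needs at least 2 + 3 + 1 = 6 moves (Manhattan distance per leg), which exceeds the 5-move limit.

no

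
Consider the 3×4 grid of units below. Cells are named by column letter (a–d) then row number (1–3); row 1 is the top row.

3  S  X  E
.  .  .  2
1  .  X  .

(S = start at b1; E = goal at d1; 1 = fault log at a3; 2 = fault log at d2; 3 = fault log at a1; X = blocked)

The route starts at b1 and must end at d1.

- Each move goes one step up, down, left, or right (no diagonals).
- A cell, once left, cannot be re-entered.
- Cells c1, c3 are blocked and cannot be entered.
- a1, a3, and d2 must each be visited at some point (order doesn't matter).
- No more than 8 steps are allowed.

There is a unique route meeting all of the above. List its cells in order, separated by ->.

The budget equals the shortest possible length, so every move has to be on a shortest route through the required cells.
Route from b1: left to a1, 2× down (reaching a3), right to b3, up to b2, 2× right (reaching d2), up to d1 — 8 moves in all.
Check: all required cells visited; 8 ≤ 8 moves.

b1 -> a1 -> a2 -> a3 -> b3 -> b2 -> c2 -> d2 -> d1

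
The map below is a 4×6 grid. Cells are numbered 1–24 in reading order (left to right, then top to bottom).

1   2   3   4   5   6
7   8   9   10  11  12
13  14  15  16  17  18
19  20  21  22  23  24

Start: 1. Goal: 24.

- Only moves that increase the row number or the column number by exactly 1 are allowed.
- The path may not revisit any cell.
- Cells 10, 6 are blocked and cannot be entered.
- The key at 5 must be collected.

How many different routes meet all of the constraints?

A right/down-only route from 1 to 24 makes exactly 3 down-moves and 5 right-moves in some order.
With no other constraints that would be C(8,3) = 56 routes.
Split at 5 and multiply the segment counts (each segment already excludes blocked cells): 1→5: 1; 5→24: 3; product = 3.
That gives 3 routes.

3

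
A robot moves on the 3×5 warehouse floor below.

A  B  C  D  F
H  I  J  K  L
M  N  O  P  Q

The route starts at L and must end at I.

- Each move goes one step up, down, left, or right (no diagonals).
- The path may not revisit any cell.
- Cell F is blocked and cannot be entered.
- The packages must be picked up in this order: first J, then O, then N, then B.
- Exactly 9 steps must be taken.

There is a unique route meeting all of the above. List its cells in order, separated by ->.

The waypoints must appear in the order J, O, N, B, with no cell reused.
Route from L: left 2 to J, down 1 to O, left 2 to M, up 2 to A, right 1 to B, down 1 to I — 9 moves in all.
Check: order respected (J at step 2, O at step 3, N at step 4, B at step 8); 9 moves as required.

L -> K -> J -> O -> N -> M -> H -> A -> B -> I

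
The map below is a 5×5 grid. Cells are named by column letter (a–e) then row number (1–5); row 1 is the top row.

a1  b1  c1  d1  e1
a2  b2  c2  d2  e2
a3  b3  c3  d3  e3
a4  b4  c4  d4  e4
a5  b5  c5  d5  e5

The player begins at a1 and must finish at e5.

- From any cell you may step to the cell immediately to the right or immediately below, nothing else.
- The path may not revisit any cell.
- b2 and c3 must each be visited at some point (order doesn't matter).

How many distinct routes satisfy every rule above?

24

A right/down-only route from a1 to e5 makes exactly 4 down-moves and 4 right-moves in some order.
With no other constraints that would be C(8,4) = 70 routes.
A monotone route can only reach the required cells in the order b2, c3, so split there and multiply the segment counts: a1→b2: 2; b2→c3: 2; c3→e5: 6; product = 24.
That gives 24 routes.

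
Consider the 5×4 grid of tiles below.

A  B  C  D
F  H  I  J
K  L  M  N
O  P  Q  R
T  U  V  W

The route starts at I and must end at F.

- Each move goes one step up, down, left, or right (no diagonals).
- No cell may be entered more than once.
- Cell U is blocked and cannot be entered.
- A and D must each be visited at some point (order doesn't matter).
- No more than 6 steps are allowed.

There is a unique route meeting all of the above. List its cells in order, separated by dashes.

The 6-move cap with required stops at A, D leaves no slack for detours.
Route from I: right to J, up to D, 3× left (reaching A), down to F — 6 moves in all.
Check: all required cells visited; 6 ≤ 6 moves.

I - J - D - C - B - A - F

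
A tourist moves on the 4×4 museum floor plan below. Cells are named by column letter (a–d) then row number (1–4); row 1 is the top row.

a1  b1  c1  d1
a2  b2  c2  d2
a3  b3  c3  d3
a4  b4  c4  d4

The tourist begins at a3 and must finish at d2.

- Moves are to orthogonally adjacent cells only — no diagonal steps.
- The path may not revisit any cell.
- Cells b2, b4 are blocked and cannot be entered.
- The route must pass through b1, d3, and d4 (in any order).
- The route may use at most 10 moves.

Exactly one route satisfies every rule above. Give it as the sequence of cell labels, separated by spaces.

a3 a2 a1 b1 c1 c2 c3 c4 d4 d3 d2

The budget equals the shortest possible length, so every move has to be on a shortest route through the required cells.
Route from a3: up 2 to a1, right 2 to c1, down 3 to c4, right 1 to d4, up 2 to d2 — 10 moves in all.
Check: all required cells visited; 10 ≤ 10 moves.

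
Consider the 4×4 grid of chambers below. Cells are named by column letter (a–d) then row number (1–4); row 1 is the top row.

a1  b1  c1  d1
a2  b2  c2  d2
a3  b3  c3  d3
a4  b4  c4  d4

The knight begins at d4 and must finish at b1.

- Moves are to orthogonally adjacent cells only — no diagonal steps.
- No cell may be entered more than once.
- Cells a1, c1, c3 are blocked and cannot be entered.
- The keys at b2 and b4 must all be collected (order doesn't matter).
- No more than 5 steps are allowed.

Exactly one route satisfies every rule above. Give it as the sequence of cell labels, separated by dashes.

d4 - c4 - b4 - b3 - b2 - b1

Any route must reach b2 and b4 and still end at b1 within 5 moves, so the order of the required stops is forced.
Route from d4: 2× left (reaching b4), 3× up (reaching b1) — 5 moves in all.
Check: all required cells visited; 5 ≤ 5 moves.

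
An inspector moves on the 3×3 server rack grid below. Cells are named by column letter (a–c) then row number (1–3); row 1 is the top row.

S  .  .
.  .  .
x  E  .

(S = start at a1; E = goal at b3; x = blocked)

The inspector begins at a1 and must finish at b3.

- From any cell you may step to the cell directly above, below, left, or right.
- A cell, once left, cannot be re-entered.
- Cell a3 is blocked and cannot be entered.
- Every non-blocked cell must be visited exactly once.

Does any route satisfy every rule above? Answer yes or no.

One route that works: a1 → a2 → b2 → b1 → c1 → c2 → c3 → b3.

yes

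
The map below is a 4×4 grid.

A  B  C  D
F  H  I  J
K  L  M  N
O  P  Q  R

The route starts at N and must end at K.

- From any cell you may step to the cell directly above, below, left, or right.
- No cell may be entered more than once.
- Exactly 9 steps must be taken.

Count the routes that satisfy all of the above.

29

Need simple routes of exactly 9 moves from N to K (Manhattan distance 3, so 3 moves are spent on a detour and 3 undoing it).
Branch systematically from the start, pruning whenever the remaining move budget drops below the Manhattan distance to K or differs from it in parity. Grouping the completions by first move — via J: 14; via R: 8; via M: 7 — and summing: 14 + 8 + 7 = 29.
That gives 29 routes.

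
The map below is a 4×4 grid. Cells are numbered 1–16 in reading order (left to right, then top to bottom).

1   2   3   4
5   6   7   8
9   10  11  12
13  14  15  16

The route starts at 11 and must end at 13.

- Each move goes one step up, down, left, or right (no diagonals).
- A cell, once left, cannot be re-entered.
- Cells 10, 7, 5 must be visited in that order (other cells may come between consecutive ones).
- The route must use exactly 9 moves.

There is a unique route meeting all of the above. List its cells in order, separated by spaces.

The waypoints must appear in the order 10, 7, 5, with no cell reused.
Route from 11: left 1 to 10, up 1 to 6, right 1 to 7, up 1 to 3, left 2 to 1, down 3 to 13 — 9 moves in all.
Check: order respected (10 at step 1, 7 at step 3, 5 at step 7); 9 moves as required.

11 10 6 7 3 2 1 5 9 13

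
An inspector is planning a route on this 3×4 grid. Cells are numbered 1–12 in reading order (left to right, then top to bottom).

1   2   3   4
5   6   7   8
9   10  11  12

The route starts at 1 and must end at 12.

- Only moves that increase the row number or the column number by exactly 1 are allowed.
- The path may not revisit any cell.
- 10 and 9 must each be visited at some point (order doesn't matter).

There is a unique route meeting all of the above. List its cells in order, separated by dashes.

1 - 5 - 9 - 10 - 11 - 12

Moves only go right or down, so the column and row indices never decrease.
Route from 1: down 2 to 9, right 3 to 12 — 5 moves in all.
Check: all required cells visited.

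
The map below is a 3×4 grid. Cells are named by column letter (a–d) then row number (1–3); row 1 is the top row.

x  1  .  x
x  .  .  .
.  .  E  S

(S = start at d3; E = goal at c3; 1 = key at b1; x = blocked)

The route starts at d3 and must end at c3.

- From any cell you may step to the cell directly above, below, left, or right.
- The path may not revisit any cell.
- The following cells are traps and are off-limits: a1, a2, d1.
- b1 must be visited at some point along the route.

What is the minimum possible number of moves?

7

Any route passes through b1 somewhere between d3 and c3. Summing Manhattan distances along the two legs (d3 → b1 → c3) gives a lower bound of 4 + 3 = 7 moves.
A route of 7 moves achieves this: d3 → d2 → c2 → c1 → b1 → b2 → b3 → c3.
Since 7 matches the lower bound, it is optimal.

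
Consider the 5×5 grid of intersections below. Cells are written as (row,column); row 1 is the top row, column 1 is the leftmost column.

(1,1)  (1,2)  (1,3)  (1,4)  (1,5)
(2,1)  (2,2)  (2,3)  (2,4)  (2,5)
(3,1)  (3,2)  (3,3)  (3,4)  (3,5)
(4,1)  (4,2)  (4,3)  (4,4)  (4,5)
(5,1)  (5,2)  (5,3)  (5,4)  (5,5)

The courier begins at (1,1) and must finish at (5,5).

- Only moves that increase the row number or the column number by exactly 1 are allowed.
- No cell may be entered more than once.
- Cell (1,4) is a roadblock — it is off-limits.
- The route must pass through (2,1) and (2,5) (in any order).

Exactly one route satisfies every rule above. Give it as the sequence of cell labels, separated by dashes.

(1,1) - (2,1) - (2,2) - (2,3) - (2,4) - (2,5) - (3,5) - (4,5) - (5,5)

Moves only go right or down, so the column and row indices never decrease.
Route from (1,1): down 1 to (2,1), right 4 to (2,5), down 3 to (5,5) — 8 moves in all.
Check: all required cells visited.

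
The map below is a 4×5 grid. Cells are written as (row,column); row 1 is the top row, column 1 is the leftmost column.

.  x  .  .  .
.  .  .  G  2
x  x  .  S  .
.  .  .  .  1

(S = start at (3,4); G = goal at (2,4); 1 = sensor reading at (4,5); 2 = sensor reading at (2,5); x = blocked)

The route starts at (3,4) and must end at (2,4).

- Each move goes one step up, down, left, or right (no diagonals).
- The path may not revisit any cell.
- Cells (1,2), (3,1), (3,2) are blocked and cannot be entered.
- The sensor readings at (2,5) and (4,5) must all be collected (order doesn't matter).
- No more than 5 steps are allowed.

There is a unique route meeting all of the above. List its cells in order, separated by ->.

The budget equals the shortest possible length, so every move has to be on a shortest route through the required cells.
Route from (3,4): down to (4,4), right to (4,5), 2× up (reaching (2,5)), left to (2,4) — 5 moves in all.
Check: all required cells visited; 5 ≤ 5 moves.

(3,4) -> (4,4) -> (4,5) -> (3,5) -> (2,5) -> (2,4)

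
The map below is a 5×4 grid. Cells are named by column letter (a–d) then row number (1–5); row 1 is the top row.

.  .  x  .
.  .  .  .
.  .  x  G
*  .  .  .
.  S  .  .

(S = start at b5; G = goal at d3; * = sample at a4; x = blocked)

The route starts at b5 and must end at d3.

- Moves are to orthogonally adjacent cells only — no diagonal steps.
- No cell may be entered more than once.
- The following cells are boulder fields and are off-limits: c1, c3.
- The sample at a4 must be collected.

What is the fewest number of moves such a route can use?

Any route passes through a4 somewhere between b5 and d3. Summing Manhattan distances along the two legs (b5 → a4 → d3) gives a lower bound of 2 + 4 = 6 moves.
A route of 6 moves achieves this: b5 → a5 → a4 → b4 → c4 → d4 → d3.
Since 6 matches the lower bound, it is optimal.

6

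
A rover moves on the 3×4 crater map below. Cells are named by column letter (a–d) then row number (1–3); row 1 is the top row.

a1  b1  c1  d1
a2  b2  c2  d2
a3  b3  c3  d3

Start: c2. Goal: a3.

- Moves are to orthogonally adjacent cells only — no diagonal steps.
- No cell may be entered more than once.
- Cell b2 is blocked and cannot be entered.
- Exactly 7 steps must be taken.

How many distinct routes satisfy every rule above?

Need simple routes of exactly 7 moves from c2 to a3 (Manhattan distance 3, so 2 moves are spent on a detour and 2 undoing it).
Enumerating: c2 c1 d1 d2 d3 c3 b3 a3 | c2 d2 d1 c1 b1 a1 a2 a3.
That gives 2 routes.

2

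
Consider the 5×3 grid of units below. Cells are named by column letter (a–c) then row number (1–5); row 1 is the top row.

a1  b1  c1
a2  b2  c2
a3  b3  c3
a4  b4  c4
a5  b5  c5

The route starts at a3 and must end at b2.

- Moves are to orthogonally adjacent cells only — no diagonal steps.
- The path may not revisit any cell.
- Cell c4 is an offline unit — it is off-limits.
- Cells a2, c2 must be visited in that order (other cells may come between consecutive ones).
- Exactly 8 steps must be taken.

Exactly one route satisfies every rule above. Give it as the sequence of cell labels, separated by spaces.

The waypoints must appear in the order a2, c2, with no cell reused.
Route from a3: 2× up (reaching a1), 2× right (reaching c1), 2× down (reaching c3), left to b3, up to b2 — 8 moves in all.
Check: order respected (a2 at step 1, c2 at step 5); 8 moves as required.

a3 a2 a1 b1 c1 c2 c3 b3 b2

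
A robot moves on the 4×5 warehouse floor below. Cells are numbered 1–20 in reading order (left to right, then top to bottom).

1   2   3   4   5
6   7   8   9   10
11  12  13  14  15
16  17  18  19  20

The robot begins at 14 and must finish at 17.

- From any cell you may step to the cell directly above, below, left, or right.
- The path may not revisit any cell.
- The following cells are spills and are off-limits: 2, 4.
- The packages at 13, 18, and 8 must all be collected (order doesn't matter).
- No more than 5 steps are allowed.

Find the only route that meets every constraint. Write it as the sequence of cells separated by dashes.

The budget equals the shortest possible length, so every move has to be on a shortest route through the required cells.
Route from 14: up to 9, left to 8, 2× down (reaching 18), left to 17 — 5 moves in all.
Check: all required cells visited; 5 ≤ 5 moves.

14 - 9 - 8 - 13 - 18 - 17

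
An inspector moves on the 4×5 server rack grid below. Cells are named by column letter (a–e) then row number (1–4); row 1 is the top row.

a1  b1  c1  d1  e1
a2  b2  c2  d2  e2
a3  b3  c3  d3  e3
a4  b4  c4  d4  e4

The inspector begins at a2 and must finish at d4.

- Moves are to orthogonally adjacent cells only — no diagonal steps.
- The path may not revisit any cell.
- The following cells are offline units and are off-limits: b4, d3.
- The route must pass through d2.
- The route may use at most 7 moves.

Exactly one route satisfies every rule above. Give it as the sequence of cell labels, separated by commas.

a2, b2, c2, d2, e2, e3, e4, d4

Any route must reach d2 and still end at d4 within 7 moves, so the order of the required stops is forced.
Route from a2: 4× right (reaching e2), 2× down (reaching e4), left to d4 — 7 moves in all.
Check: all required cells visited; 7 ≤ 7 moves.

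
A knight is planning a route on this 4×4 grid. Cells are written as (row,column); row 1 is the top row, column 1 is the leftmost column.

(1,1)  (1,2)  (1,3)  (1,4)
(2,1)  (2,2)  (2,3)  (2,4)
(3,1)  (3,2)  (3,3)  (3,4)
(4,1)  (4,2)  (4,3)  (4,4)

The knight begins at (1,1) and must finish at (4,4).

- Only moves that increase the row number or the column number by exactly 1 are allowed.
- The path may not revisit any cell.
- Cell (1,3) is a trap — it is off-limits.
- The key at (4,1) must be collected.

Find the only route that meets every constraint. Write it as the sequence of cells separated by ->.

(1,1) -> (2,1) -> (3,1) -> (4,1) -> (4,2) -> (4,3) -> (4,4)

Moves only go right or down, so the column and row indices never decrease.
Route from (1,1): down 3 to (4,1), right 3 to (4,4) — 6 moves in all.
Check: all required cells visited.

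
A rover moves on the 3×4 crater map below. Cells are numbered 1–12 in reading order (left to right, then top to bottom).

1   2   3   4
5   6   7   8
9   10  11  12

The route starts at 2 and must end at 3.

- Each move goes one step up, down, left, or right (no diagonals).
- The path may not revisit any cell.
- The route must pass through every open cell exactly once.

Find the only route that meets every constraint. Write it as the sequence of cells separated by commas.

2, 1, 5, 9, 10, 6, 7, 11, 12, 8, 4, 3

Need to visit all 12 open cells exactly once, starting at 2 and ending at 3.
Route from 2: left 1 to 1, down 2 to 9, right 1 to 10, up 1 to 6, right 1 to 7, down 1 to 11, right 1 to 12, up 2 to 4, left 1 to 3 — 11 moves in all.
Check: all 12 open cells covered.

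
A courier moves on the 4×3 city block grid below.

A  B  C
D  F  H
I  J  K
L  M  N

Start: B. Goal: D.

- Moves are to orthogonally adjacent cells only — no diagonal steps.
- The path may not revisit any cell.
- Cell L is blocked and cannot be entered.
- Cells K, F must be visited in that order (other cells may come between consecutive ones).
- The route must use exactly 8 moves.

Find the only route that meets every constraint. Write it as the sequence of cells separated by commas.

B, C, H, K, N, M, J, F, D

The waypoints must appear in the order K, F, with no cell reused.
Route from B: right 1 to C, down 3 to N, left 1 to M, up 2 to F, left 1 to D — 8 moves in all.
Check: order respected (K at step 3, F at step 7); 8 moves as required.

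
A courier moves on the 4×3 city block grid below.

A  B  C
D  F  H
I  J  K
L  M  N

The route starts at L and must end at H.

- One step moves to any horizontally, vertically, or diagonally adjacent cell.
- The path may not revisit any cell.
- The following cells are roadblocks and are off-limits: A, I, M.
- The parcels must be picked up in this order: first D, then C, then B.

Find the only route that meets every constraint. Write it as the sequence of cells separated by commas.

The waypoints must appear in the order D, C, B, with no cell reused.
Route from L: up-right 1 to J, up-left 1 to D, right 1 to F, up-right 1 to C, left 1 to B, down-right 1 to H — 6 moves in all.
Check: order respected (D at step 2, C at step 4, B at step 5).

L, J, D, F, C, B, H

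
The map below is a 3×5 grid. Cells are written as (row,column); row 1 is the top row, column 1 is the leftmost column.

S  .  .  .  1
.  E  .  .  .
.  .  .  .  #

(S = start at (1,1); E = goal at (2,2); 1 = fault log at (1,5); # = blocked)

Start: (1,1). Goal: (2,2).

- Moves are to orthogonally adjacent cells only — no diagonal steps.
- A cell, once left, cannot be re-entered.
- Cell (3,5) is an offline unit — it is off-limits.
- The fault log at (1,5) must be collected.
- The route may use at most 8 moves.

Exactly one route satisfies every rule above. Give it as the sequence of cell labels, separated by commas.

(1,1), (1,2), (1,3), (1,4), (1,5), (2,5), (2,4), (2,3), (2,2)

The budget equals the shortest possible length, so every move has to be on a shortest route through the required cells.
Route from (1,1): 4× right (reaching (1,5)), down to (2,5), 3× left (reaching (2,2)) — 8 moves in all.
Check: all required cells visited; 8 ≤ 8 moves.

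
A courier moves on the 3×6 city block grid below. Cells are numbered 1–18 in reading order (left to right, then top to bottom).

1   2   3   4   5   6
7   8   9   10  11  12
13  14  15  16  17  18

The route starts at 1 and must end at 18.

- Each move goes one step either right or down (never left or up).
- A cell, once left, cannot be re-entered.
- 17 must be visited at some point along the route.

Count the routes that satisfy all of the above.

15

A right/down-only route from 1 to 18 makes exactly 2 down-moves and 5 right-moves in some order.
With no other constraints that would be C(7,2) = 21 routes.
Split at 17 and multiply the segment counts: 1→17: 15; 17→18: 1; product = 15.
That gives 15 routes.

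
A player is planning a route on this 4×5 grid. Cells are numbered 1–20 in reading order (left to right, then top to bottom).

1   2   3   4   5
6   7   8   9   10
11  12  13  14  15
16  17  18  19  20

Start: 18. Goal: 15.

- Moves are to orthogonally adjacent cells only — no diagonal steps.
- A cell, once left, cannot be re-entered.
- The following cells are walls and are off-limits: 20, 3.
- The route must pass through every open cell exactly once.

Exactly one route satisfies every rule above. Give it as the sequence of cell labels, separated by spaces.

18 19 14 13 12 17 16 11 6 1 2 7 8 9 4 5 10 15

Need to visit all 18 open cells exactly once, starting at 18 and ending at 15.
Route from 18: right 1 to 19, up 1 to 14, left 2 to 12, down 1 to 17, left 1 to 16, up 3 to 1, right 1 to 2, down 1 to 7, right 2 to 9, up 1 to 4, right 1 to 5, down 2 to 15 — 17 moves in all.
Check: all 18 open cells covered.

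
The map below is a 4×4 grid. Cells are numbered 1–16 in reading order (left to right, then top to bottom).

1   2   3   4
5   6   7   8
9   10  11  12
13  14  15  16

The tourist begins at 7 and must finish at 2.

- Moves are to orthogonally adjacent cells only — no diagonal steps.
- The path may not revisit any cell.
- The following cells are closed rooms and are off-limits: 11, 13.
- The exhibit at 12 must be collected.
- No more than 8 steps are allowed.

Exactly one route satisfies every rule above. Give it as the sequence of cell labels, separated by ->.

Any route must reach 12 and still end at 2 within 8 moves, so the order of the required stops is forced.
Route from 7: right to 8, 2× down (reaching 16), 2× left (reaching 14), 3× up (reaching 2) — 8 moves in all.
Check: all required cells visited; 8 ≤ 8 moves.

7 -> 8 -> 12 -> 16 -> 15 -> 14 -> 10 -> 6 -> 2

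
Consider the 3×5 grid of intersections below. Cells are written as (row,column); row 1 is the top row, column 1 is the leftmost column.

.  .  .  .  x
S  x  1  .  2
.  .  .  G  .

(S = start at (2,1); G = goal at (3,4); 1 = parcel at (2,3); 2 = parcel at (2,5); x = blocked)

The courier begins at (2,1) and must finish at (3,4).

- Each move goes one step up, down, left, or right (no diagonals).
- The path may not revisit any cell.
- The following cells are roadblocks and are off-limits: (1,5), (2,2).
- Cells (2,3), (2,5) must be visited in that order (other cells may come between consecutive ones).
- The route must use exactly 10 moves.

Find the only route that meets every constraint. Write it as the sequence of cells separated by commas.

The waypoints must appear in the order (2,3), (2,5), with no cell reused.
Route from (2,1): down to (3,1), 2× right (reaching (3,3)), 2× up (reaching (1,3)), right to (1,4), down to (2,4), right to (2,5), down to (3,5), left to (3,4) — 10 moves in all.
Check: order respected (1 at step 4, 2 at step 8); 10 moves as required.

(2,1), (3,1), (3,2), (3,3), (2,3), (1,3), (1,4), (2,4), (2,5), (3,5), (3,4)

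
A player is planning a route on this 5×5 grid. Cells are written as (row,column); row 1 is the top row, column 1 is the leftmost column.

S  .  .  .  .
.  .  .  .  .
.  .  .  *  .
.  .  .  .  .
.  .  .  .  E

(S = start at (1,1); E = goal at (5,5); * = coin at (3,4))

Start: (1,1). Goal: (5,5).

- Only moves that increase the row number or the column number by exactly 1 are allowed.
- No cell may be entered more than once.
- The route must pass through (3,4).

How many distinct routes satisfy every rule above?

30

A right/down-only route from (1,1) to (5,5) makes exactly 4 down-moves and 4 right-moves in some order.
With no other constraints that would be C(8,4) = 70 routes.
Split at (3,4) and multiply the segment counts: (1,1)→(3,4): 10; (3,4)→(5,5): 3; product = 30.
That gives 30 routes.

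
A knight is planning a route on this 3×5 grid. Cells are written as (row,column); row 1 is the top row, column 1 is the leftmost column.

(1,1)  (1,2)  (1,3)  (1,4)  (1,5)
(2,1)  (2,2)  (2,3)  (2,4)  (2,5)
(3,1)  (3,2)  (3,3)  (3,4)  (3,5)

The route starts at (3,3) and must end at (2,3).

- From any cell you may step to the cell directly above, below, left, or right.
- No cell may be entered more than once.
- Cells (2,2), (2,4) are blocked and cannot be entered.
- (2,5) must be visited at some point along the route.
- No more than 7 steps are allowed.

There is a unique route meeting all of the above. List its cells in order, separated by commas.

The budget equals the shortest possible length, so every move has to be on a shortest route through the required cells.
Route from (3,3): 2× right (reaching (3,5)), 2× up (reaching (1,5)), 2× left (reaching (1,3)), down to (2,3) — 7 moves in all.
Check: all required cells visited; 7 ≤ 7 moves.

(3,3), (3,4), (3,5), (2,5), (1,5), (1,4), (1,3), (2,3)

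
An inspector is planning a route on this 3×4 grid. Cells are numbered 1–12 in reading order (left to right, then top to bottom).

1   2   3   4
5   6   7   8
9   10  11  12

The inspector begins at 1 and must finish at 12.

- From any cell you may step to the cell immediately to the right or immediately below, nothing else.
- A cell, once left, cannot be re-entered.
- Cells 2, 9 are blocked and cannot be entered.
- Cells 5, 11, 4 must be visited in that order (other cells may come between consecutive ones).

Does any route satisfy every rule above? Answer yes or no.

no

4 lies above 11, so going from 11 to 4 would need an upward move — but moves only go right/down, so 11 cannot be visited before 4.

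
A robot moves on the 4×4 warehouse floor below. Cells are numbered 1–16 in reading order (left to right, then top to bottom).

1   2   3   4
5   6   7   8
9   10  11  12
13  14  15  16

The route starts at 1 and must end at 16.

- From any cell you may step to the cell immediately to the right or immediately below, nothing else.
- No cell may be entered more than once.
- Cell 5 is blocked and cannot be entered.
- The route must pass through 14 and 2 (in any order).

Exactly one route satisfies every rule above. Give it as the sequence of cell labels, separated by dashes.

Moves only go right or down, so the column and row indices never decrease.
Route from 1: right 1 to 2, down 3 to 14, right 2 to 16 — 6 moves in all.
Check: all required cells visited.

1 - 2 - 6 - 10 - 14 - 15 - 16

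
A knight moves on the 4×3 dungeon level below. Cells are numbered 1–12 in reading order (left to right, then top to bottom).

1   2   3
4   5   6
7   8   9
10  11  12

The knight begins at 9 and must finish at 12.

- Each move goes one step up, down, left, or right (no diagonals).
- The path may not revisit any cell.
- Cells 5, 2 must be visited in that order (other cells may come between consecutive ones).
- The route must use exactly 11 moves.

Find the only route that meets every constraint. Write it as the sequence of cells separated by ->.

9 -> 8 -> 5 -> 6 -> 3 -> 2 -> 1 -> 4 -> 7 -> 10 -> 11 -> 12

The waypoints must appear in the order 5, 2, with no cell reused.
Route from 9: left 1 to 8, up 1 to 5, right 1 to 6, up 1 to 3, left 2 to 1, down 3 to 10, right 2 to 12 — 11 moves in all.
Check: order respected (5 at step 2, 2 at step 5); 11 moves as required.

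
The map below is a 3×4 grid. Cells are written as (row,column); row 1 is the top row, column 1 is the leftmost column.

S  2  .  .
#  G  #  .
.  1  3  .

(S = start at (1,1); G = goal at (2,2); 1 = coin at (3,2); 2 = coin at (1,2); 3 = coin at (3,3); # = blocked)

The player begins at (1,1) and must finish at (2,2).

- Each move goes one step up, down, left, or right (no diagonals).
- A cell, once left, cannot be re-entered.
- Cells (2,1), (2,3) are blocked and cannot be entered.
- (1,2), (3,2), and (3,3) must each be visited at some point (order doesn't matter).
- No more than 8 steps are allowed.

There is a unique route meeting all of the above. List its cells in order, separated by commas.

(1,1), (1,2), (1,3), (1,4), (2,4), (3,4), (3,3), (3,2), (2,2)

The budget equals the shortest possible length, so every move has to be on a shortest route through the required cells.
Route from (1,1): right 3 to (1,4), down 2 to (3,4), left 2 to (3,2), up 1 to (2,2) — 8 moves in all.
Check: all required cells visited; 8 ≤ 8 moves.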